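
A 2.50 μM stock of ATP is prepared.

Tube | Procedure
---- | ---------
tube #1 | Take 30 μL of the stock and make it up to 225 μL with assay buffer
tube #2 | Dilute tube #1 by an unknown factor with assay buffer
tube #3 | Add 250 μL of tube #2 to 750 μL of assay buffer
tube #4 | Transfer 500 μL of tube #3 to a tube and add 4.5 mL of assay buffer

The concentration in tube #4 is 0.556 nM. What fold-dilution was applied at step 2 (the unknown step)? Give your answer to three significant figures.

Step 1: 30 μL brought to 225 μL → factor 225/30 = 7.5
Step 2: unknown factor x
Step 3: 250 μL + 750 μL = 1000 μL total → factor 1000/250 = 4
Step 4: 500 μL + 4.5 mL = 5000 μL total → factor 5000/500 = 10
Product of known-step factors = 300
Overall factor = 2.50 μM / (0.556 nM) = 4496.4
x = 4496.4 / 300 = 15.0

15.0-fold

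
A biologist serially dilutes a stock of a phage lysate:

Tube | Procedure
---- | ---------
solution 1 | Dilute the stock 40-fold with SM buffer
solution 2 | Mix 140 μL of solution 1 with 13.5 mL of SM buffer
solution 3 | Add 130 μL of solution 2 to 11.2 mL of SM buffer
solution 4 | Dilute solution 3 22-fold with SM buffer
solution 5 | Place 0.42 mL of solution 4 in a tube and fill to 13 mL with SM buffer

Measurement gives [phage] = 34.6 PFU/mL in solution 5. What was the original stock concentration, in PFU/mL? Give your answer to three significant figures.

Step 1: 40-fold → factor 40
Step 2: 140 μL + 13.5 mL = 13640 μL total → factor 13640/140 = 97.429
Step 3: 130 μL + 11.2 mL = 11330 μL total → factor 11330/130 = 87.154
Step 4: 22-fold → factor 22
Step 5: 0.42 mL brought to 13 mL → factor 13/0.42 = 30.952
Overall dilution factor = 40 × 97.429 × 87.154 × 22 × 30.952 = 2.3129 × 10^8
Stock = 34.6 PFU/mL × 2.3129 × 10^8 = 8.00 × 10^9 PFU/mL

8.00 × 10^9 PFU/mL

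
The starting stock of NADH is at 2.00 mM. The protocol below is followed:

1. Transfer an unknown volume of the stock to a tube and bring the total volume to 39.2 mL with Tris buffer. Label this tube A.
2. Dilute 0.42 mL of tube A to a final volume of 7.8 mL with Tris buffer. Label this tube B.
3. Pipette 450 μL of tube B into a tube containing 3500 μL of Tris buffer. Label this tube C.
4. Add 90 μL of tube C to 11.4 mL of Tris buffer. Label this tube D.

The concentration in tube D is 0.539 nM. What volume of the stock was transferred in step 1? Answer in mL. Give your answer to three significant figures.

Step 1: v brought to 39.2 mL → factor = 39.2 mL/v
Step 2: 0.42 mL brought to 7.8 mL → factor 7.8/0.42 = 18.571
Step 3: 450 μL + 3500 μL = 3950 μL total → factor 3950/450 = 8.7778
Step 4: 90 μL + 11.4 mL = 11490 μL total → factor 11490/90 = 127.67
Product of known-step factors = 20812
Overall factor = 2.00 mM / (0.539 nM) = 3.7106 × 10^6
Step-1 factor = 3.7106 × 10^6 / 20812 = 178.29
v = 39.2 mL / 178.29 = 0.220 mL

0.220 mL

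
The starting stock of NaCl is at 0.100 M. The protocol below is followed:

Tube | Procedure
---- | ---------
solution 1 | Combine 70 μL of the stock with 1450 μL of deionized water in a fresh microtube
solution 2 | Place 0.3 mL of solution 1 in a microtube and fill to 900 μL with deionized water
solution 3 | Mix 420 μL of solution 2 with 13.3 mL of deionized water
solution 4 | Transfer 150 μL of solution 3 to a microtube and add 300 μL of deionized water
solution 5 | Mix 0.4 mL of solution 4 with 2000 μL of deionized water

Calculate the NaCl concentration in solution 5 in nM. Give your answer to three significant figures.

Step 1: 70 μL + 1450 μL = 1520 μL total → factor 1520/70 = 21.714
Step 2: 0.3 mL brought to 900 μL → factor 0.9/0.3 = 3
Step 3: 420 μL + 13.3 mL = 13720 μL total → factor 13720/420 = 32.667
Step 4: 150 μL + 300 μL = 450 μL total → factor 450/150 = 3
Step 5: 0.4 mL + 2000 μL = 2.4 mL total → factor 2.4/0.4 = 6
Dilution factor through solution 5 = 21.714 × 3 × 32.667 × 3 × 6 = 38304
[solution 5] = 0.100 M / 38304 = 2.611 × 10^-6 M = 2.61 × 10^3 nM

2.61 × 10^3 nM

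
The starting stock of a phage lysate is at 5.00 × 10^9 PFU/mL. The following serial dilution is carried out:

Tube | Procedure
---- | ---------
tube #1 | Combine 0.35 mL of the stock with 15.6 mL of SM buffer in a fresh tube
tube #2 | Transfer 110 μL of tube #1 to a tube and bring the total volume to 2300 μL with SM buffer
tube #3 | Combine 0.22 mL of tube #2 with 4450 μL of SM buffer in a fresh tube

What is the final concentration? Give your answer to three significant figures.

2.47 × 10^5 PFU/mL

Step 1: 0.35 mL + 15.6 mL = 15.95 mL total → factor 15.95/0.35 = 45.571
Step 2: 110 μL brought to 2300 μL → factor 2300/110 = 20.909
Step 3: 0.22 mL + 4450 μL = 4.67 mL total → factor 4.67/0.22 = 21.227
Overall dilution factor = 45.571 × 20.909 × 21.227 = 20227
Final = 5.00 × 10^9 PFU/mL / 20227 = 2.47 × 10^5 PFU/mL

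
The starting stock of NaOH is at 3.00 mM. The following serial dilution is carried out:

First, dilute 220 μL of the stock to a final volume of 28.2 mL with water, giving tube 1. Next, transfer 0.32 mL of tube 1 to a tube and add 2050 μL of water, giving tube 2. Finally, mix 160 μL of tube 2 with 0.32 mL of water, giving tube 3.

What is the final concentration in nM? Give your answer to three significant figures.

1.05 × 10^3 nM

Step 1: 220 μL brought to 28.2 mL → factor 28200/220 = 128.18
Step 2: 0.32 mL + 2050 μL = 2.37 mL total → factor 2.37/0.32 = 7.4062
Step 3: 160 μL + 0.32 mL = 480 μL total → factor 480/160 = 3
Overall dilution factor = 128.18 × 7.4062 × 3 = 2848
Final = 3.00 mM / 2848 = 0.001053 mM = 1.05 × 10^3 nM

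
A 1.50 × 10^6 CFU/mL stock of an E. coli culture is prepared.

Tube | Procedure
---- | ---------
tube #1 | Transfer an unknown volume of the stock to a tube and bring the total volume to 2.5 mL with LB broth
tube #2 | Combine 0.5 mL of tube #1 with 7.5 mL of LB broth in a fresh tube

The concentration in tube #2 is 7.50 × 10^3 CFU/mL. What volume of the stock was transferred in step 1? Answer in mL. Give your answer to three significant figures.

0.200 mL

Step 1: v brought to 2.5 mL → factor = 2.5 mL/v
Step 2: 0.5 mL + 7.5 mL = 8 mL total → factor 8/0.5 = 16
Product of known-step factors = 16
Overall factor = 1.50 × 10^6 CFU/mL / (7.50 × 10^3 CFU/mL) = 200
Step-1 factor = 200 / 16 = 12.5
v = 2.5 mL / 12.5 = 0.200 mL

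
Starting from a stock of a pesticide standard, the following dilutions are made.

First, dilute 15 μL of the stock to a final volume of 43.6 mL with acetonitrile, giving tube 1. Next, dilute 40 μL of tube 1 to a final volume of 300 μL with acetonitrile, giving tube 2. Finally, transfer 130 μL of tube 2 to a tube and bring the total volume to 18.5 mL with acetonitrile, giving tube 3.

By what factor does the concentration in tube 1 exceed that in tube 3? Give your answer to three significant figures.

Step 1: 15 μL brought to 43.6 mL → factor 43600/15 = 2906.7
Step 2: 40 μL brought to 300 μL → factor 300/40 = 7.5
Step 3: 130 μL brought to 18.5 mL → factor 18500/130 = 142.31
Dilution factor to tube 1 = 2906.7; to tube 3 = 3.1023 × 10^6
[tube 1]/[tube 3] = (factor to tube 3)/(factor to tube 1) = 3.1023 × 10^6/2906.7 = 1.07 × 10^3

1.07 × 10^3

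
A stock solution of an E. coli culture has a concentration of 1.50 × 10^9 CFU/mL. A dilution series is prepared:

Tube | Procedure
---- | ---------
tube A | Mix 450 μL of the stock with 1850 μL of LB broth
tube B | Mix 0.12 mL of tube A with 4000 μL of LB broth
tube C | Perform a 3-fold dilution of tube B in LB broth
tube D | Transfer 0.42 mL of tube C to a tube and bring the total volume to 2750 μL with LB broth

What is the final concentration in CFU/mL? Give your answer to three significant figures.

Step 1: 450 μL + 1850 μL = 2300 μL total → factor 2300/450 = 5.1111
Step 2: 0.12 mL + 4000 μL = 4.12 mL total → factor 4.12/0.12 = 34.333
Step 3: 3-fold → factor 3
Step 4: 0.42 mL brought to 2750 μL → factor 2.75/0.42 = 6.5476
Overall dilution factor = 5.1111 × 34.333 × 3 × 6.5476 = 3447
Final = 1.50 × 10^9 CFU/mL / 3447 = 4.35 × 10^5 CFU/mL

4.35 × 10^5 CFU/mL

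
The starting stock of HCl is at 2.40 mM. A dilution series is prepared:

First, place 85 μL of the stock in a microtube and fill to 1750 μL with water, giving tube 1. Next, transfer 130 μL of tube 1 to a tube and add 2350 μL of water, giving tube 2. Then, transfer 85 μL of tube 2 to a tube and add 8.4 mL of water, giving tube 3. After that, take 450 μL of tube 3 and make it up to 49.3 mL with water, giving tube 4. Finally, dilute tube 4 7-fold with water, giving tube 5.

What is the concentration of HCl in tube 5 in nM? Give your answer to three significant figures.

Step 1: 85 μL brought to 1750 μL → factor 1750/85 = 20.588
Step 2: 130 μL + 2350 μL = 2480 μL total → factor 2480/130 = 19.077
Step 3: 85 μL + 8.4 mL = 8485 μL total → factor 8485/85 = 99.824
Step 4: 450 μL brought to 49.3 mL → factor 49300/450 = 109.56
Step 5: 7-fold → factor 7
Overall dilution factor = 20.588 × 19.077 × 99.824 × 109.56 × 7 = 3.0067 × 10^7
Final = 2.40 mM / 3.0067 × 10^7 = 7.982 × 10^-8 mM = 0.0798 nM

0.0798 nM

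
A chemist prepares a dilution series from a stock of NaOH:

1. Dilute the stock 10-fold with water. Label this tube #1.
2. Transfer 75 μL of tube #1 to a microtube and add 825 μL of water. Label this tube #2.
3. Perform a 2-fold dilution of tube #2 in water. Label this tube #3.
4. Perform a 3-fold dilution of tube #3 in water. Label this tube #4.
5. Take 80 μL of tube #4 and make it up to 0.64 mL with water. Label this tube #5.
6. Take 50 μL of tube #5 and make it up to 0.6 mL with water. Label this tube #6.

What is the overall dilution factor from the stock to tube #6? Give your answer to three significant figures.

6.91 × 10^4

Step 1: 10-fold → factor 10
Step 2: 75 μL + 825 μL = 900 μL total → factor 900/75 = 12
Step 3: 2-fold → factor 2
Step 4: 3-fold → factor 3
Step 5: 80 μL brought to 0.64 mL → factor 640/80 = 8
Step 6: 50 μL brought to 0.6 mL → factor 600/50 = 12
Overall dilution factor = 10 × 12 × 2 × 3 × 8 × 12 = 69120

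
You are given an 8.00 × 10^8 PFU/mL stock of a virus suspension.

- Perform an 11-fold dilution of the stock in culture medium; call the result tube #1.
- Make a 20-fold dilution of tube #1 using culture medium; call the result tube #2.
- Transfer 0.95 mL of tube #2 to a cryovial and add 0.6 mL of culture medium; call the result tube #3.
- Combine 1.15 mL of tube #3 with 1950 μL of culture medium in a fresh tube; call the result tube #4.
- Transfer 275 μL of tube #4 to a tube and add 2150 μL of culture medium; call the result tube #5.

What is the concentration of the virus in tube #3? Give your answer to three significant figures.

2.23 × 10^6 PFU/mL

Step 1: 11-fold → factor 11
Step 2: 20-fold → factor 20
Step 3: 0.95 mL + 0.6 mL = 1.55 mL total → factor 1.55/0.95 = 1.6316
Dilution factor through tube #3 = 11 × 20 × 1.6316 = 358.95
[tube #3] = 8.00 × 10^8 PFU/mL / 358.95 = 2.23 × 10^6 PFU/mL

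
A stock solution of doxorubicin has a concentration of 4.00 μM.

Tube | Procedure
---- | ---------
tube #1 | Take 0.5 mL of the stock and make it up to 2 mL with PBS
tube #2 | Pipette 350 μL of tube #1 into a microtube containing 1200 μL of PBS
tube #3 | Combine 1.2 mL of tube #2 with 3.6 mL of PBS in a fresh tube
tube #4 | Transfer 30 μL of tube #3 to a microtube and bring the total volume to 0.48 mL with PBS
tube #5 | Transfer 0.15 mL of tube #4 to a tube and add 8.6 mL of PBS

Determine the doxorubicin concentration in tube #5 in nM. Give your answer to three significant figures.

Step 1: 0.5 mL brought to 2 mL → factor 2/0.5 = 4
Step 2: 350 μL + 1200 μL = 1550 μL total → factor 1550/350 = 4.4286
Step 3: 1.2 mL + 3.6 mL = 4.8 mL total → factor 4.8/1.2 = 4
Step 4: 30 μL brought to 0.48 mL → factor 480/30 = 16
Step 5: 0.15 mL + 8.6 mL = 8.75 mL total → factor 8.75/0.15 = 58.333
Overall dilution factor = 4 × 4.4286 × 4 × 16 × 58.333 = 66133
Final = 4.00 μM / 66133 = 6.048 × 10^-5 μM = 0.0605 nM

0.0605 nM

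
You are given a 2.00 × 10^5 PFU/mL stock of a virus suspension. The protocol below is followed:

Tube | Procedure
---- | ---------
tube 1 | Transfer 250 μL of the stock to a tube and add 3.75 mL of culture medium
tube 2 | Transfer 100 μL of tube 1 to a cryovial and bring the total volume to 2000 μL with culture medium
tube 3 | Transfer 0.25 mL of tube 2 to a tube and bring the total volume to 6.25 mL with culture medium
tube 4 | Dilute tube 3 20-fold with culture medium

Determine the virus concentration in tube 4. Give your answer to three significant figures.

Step 1: 250 μL + 3.75 mL = 4000 μL total → factor 4000/250 = 16
Step 2: 100 μL brought to 2000 μL → factor 2000/100 = 20
Step 3: 0.25 mL brought to 6.25 mL → factor 6.25/0.25 = 25
Step 4: 20-fold → factor 20
Overall dilution factor = 16 × 20 × 25 × 20 = 1.6 × 10^5
Final = 2.00 × 10^5 PFU/mL / 1.6 × 10^5 = 1.25 PFU/mL

1.25 PFU/mL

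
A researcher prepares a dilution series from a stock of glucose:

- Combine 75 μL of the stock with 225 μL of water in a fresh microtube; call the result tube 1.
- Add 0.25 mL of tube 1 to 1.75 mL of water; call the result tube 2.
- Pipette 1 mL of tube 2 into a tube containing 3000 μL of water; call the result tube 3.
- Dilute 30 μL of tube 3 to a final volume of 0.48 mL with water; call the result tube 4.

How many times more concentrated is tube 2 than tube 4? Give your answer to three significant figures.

Step 1: 75 μL + 225 μL = 300 μL total → factor 300/75 = 4
Step 2: 0.25 mL + 1.75 mL = 2 mL total → factor 2/0.25 = 8
Step 3: 1 mL + 3000 μL = 4 mL total → factor 4/1 = 4
Step 4: 30 μL brought to 0.48 mL → factor 480/30 = 16
Dilution factor to tube 2 = 32; to tube 4 = 2048
[tube 2]/[tube 4] = (factor to tube 4)/(factor to tube 2) = 2048/32 = 64.0

64.0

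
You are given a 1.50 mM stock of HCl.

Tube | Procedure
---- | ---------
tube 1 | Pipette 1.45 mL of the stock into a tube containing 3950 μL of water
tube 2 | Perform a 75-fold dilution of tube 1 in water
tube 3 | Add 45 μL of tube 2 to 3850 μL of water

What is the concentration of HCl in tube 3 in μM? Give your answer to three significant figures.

Step 1: 1.45 mL + 3950 μL = 5.4 mL total → factor 5.4/1.45 = 3.7241
Step 2: 75-fold → factor 75
Step 3: 45 μL + 3850 μL = 3895 μL total → factor 3895/45 = 86.556
Overall dilution factor = 3.7241 × 75 × 86.556 = 24176
Final = 1.50 mM / 24176 = 6.205 × 10^-5 mM = 0.0620 μM

0.0620 μM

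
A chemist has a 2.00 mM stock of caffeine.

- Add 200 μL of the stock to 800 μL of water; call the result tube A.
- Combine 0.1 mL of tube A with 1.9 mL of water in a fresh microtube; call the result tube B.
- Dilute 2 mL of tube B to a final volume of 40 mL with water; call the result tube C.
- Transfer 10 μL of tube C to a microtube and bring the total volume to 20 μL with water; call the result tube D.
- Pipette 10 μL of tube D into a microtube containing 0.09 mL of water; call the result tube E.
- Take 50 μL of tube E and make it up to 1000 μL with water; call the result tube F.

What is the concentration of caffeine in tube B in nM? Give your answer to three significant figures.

2.00 × 10^4 nM

Step 1: 200 μL + 800 μL = 1000 μL total → factor 1000/200 = 5
Step 2: 0.1 mL + 1.9 mL = 2 mL total → factor 2/0.1 = 20
Dilution factor through tube B = 5 × 20 = 100
[tube B] = 2.00 mM / 100 = 0.02000 mM = 2.00 × 10^4 nM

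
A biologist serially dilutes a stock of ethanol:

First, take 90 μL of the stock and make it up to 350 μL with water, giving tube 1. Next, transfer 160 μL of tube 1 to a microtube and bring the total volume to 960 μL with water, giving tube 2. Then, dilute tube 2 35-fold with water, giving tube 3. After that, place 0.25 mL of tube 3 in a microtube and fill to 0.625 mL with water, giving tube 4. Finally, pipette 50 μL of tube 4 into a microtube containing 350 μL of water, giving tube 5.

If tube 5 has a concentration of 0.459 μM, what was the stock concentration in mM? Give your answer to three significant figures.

Step 1: 90 μL brought to 350 μL → factor 350/90 = 3.8889
Step 2: 160 μL brought to 960 μL → factor 960/160 = 6
Step 3: 35-fold → factor 35
Step 4: 0.25 mL brought to 0.625 mL → factor 0.625/0.25 = 2.5
Step 5: 50 μL + 350 μL = 400 μL total → factor 400/50 = 8
Overall dilution factor = 3.8889 × 6 × 35 × 2.5 × 8 = 16333
Stock = 0.459 μM × 16333 = 7497 μM = 7.50 mM

7.50 mM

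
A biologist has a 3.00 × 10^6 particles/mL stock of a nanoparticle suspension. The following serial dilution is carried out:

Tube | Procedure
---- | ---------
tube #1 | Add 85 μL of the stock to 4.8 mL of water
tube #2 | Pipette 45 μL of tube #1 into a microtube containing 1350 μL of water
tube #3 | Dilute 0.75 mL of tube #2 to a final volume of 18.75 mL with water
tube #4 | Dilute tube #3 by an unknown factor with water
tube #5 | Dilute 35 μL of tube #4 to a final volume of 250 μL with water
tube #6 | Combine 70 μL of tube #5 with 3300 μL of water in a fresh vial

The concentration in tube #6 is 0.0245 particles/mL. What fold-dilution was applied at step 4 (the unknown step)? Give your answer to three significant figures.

Step 1: 85 μL + 4.8 mL = 4885 μL total → factor 4885/85 = 57.471
Step 2: 45 μL + 1350 μL = 1395 μL total → factor 1395/45 = 31
Step 3: 0.75 mL brought to 18.75 mL → factor 18.75/0.75 = 25
Step 4: unknown factor x
Step 5: 35 μL brought to 250 μL → factor 250/35 = 7.1429
Step 6: 70 μL + 3300 μL = 3370 μL total → factor 3370/70 = 48.143
Product of known-step factors = 1.5316 × 10^7
Overall factor = 3.00 × 10^6 particles/mL / (0.0245 particles/mL) = 1.2245 × 10^8
x = 1.2245 × 10^8 / 1.5316 × 10^7 = 7.99

7.99-fold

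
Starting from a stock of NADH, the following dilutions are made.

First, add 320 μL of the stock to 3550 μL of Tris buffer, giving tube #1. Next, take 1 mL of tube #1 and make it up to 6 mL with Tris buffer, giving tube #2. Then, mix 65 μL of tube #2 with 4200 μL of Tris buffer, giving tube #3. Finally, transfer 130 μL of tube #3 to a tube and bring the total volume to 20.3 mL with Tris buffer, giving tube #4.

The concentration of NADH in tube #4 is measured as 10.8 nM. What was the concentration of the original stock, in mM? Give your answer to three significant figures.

Step 1: 320 μL + 3550 μL = 3870 μL total → factor 3870/320 = 12.094
Step 2: 1 mL brought to 6 mL → factor 6/1 = 6
Step 3: 65 μL + 4200 μL = 4265 μL total → factor 4265/65 = 65.615
Step 4: 130 μL brought to 20.3 mL → factor 20300/130 = 156.15
Overall dilution factor = 12.094 × 6 × 65.615 × 156.15 = 7.4348 × 10^5
Stock = 10.8 nM × 7.4348 × 10^5 = 8.030 × 10^6 nM = 8.03 mM

8.03 mM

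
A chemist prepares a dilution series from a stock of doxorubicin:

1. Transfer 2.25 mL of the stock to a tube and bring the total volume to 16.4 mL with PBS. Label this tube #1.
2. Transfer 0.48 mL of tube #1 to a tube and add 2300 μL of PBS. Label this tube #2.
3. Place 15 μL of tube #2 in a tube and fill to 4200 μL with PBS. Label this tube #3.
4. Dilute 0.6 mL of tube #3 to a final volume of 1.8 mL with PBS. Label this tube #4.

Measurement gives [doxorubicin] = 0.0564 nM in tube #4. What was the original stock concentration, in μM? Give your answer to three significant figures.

Step 1: 2.25 mL brought to 16.4 mL → factor 16.4/2.25 = 7.2889
Step 2: 0.48 mL + 2300 μL = 2.78 mL total → factor 2.78/0.48 = 5.7917
Step 3: 15 μL brought to 4200 μL → factor 4200/15 = 280
Step 4: 0.6 mL brought to 1.8 mL → factor 1.8/0.6 = 3
Overall dilution factor = 7.2889 × 5.7917 × 280 × 3 = 35460
Stock = 0.0564 nM × 35460 = 2000 nM = 2.00 μM

2.00 μM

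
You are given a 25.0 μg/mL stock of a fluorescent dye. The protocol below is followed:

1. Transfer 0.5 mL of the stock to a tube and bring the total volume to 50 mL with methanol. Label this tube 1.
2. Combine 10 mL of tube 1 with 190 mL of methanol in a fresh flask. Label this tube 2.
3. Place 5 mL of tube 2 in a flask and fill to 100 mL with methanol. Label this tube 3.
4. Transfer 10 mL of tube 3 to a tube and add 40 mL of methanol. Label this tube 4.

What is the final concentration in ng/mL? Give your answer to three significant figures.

0.125 ng/mL

Step 1: 0.5 mL brought to 50 mL → factor 50/0.5 = 100
Step 2: 10 mL + 190 mL = 200 mL total → factor 200/10 = 20
Step 3: 5 mL brought to 100 mL → factor 100/5 = 20
Step 4: 10 mL + 40 mL = 50 mL total → factor 50/10 = 5
Overall dilution factor = 100 × 20 × 20 × 5 = 2 × 10^5
Final = 25.0 μg/mL / 2 × 10^5 = 0.0001250 μg/mL = 0.125 ng/mL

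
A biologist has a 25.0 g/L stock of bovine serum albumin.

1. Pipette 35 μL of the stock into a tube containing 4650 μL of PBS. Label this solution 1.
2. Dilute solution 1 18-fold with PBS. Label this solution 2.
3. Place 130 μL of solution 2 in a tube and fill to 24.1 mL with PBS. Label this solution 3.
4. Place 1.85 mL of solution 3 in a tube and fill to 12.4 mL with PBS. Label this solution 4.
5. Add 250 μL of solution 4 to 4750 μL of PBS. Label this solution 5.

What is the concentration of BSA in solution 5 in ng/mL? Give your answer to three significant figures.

Step 1: 35 μL + 4650 μL = 4685 μL total → factor 4685/35 = 133.86
Step 2: 18-fold → factor 18
Step 3: 130 μL brought to 24.1 mL → factor 24100/130 = 185.38
Step 4: 1.85 mL brought to 12.4 mL → factor 12.4/1.85 = 6.7027
Step 5: 250 μL + 4750 μL = 5000 μL total → factor 5000/250 = 20
Overall dilution factor = 133.86 × 18 × 185.38 × 6.7027 × 20 = 5.9878 × 10^7
Final = 25.0 g/L / 5.9878 × 10^7 = 4.175 × 10^-7 g/L = 0.418 ng/mL

0.418 ng/mL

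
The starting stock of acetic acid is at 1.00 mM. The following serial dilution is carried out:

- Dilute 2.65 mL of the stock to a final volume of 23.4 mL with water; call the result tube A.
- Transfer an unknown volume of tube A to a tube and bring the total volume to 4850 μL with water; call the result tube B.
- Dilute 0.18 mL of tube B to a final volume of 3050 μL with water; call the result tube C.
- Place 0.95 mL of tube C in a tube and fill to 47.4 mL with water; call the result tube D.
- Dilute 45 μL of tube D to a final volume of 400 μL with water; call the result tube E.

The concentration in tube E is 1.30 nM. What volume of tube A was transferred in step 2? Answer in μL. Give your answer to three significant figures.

Step 1: 2.65 mL brought to 23.4 mL → factor 23.4/2.65 = 8.8302
Step 2: v brought to 4850 μL → factor = 4850 μL/v
Step 3: 0.18 mL brought to 3050 μL → factor 3.05/0.18 = 16.944
Step 4: 0.95 mL brought to 47.4 mL → factor 47.4/0.95 = 49.895
Step 5: 45 μL brought to 400 μL → factor 400/45 = 8.8889
Product of known-step factors = 66359
Overall factor = 1.00 mM / (1.30 nM) = 7.6923 × 10^5
Step-2 factor = 7.6923 × 10^5 / 66359 = 11.592
v = 4850 μL / 11.592 = 418 μL

418 μL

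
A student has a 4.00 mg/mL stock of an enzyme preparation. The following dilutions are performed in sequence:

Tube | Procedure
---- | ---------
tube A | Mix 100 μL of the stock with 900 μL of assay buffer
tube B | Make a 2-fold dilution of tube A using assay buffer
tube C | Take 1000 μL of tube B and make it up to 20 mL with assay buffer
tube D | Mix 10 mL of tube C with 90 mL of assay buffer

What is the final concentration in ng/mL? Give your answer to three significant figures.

Step 1: 100 μL + 900 μL = 1000 μL total → factor 1000/100 = 10
Step 2: 2-fold → factor 2
Step 3: 1000 μL brought to 20 mL → factor 20000/1000 = 20
Step 4: 10 mL + 90 mL = 100 mL total → factor 100/10 = 10
Overall dilution factor = 10 × 2 × 20 × 10 = 4000
Final = 4.00 mg/mL / 4000 = 0.001000 mg/mL = 1.00 × 10^3 ng/mL

1.00 × 10^3 ng/mL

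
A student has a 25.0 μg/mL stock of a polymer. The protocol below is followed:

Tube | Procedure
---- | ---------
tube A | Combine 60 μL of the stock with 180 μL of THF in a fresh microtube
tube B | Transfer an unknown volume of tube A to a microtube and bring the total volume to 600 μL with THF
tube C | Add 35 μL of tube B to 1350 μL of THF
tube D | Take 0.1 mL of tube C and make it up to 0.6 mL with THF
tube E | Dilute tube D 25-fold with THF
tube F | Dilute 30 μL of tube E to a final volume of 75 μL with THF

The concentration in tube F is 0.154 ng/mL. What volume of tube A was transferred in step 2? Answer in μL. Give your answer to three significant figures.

Step 1: 60 μL + 180 μL = 240 μL total → factor 240/60 = 4
Step 2: v brought to 600 μL → factor = 600 μL/v
Step 3: 35 μL + 1350 μL = 1385 μL total → factor 1385/35 = 39.571
Step 4: 0.1 mL brought to 0.6 mL → factor 0.6/0.1 = 6
Step 5: 25-fold → factor 25
Step 6: 30 μL brought to 75 μL → factor 75/30 = 2.5
Product of known-step factors = 59357
Overall factor = 25.0 μg/mL / (0.154 ng/mL) = 1.6234 × 10^5
Step-2 factor = 1.6234 × 10^5 / 59357 = 2.7349
v = 600 μL / 2.7349 = 219 μL

219 μL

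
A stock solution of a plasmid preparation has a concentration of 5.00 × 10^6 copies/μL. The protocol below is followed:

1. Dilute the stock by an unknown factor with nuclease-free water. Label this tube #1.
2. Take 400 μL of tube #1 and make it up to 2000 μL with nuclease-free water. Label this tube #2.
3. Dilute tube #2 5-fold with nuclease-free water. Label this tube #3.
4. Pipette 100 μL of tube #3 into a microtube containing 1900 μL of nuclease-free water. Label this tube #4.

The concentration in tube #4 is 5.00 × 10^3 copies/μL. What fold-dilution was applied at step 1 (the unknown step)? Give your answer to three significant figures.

Step 1: unknown factor x
Step 2: 400 μL brought to 2000 μL → factor 2000/400 = 5
Step 3: 5-fold → factor 5
Step 4: 100 μL + 1900 μL = 2000 μL total → factor 2000/100 = 20
Product of known-step factors = 500
Overall factor = 5.00 × 10^6 copies/μL / (5.00 × 10^3 copies/μL) = 1000
x = 1000 / 500 = 2.00

2.00-fold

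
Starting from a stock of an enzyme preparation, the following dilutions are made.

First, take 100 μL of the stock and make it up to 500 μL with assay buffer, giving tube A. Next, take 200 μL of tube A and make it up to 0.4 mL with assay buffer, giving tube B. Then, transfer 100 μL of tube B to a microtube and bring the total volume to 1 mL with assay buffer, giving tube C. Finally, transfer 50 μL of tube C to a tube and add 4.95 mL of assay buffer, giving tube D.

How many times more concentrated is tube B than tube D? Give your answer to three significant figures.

Step 1: 100 μL brought to 500 μL → factor 500/100 = 5
Step 2: 200 μL brought to 0.4 mL → factor 400/200 = 2
Step 3: 100 μL brought to 1 mL → factor 1000/100 = 10
Step 4: 50 μL + 4.95 mL = 5000 μL total → factor 5000/50 = 100
Dilution factor to tube B = 10; to tube D = 10000
[tube B]/[tube D] = (factor to tube D)/(factor to tube B) = 10000/10 = 1.00 × 10^3

1.00 × 10^3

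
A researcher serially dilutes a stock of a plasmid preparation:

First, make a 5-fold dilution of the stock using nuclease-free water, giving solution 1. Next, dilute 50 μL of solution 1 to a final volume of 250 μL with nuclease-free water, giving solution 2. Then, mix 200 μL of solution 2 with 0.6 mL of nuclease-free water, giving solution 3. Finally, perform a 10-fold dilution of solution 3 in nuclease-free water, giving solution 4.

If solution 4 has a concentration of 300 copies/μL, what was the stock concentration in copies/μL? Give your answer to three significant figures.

Step 1: 5-fold → factor 5
Step 2: 50 μL brought to 250 μL → factor 250/50 = 5
Step 3: 200 μL + 0.6 mL = 800 μL total → factor 800/200 = 4
Step 4: 10-fold → factor 10
Overall dilution factor = 5 × 5 × 4 × 10 = 1000
Stock = 300 copies/μL × 1000 = 3.00 × 10^5 copies/μL

3.00 × 10^5 copies/μL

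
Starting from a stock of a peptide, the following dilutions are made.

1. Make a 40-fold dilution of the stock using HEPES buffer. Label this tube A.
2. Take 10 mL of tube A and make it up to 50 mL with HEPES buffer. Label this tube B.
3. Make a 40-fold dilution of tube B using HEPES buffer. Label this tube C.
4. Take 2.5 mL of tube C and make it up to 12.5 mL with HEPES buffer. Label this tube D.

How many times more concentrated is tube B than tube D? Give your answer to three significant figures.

200

Step 1: 40-fold → factor 40
Step 2: 10 mL brought to 50 mL → factor 50/10 = 5
Step 3: 40-fold → factor 40
Step 4: 2.5 mL brought to 12.5 mL → factor 12.5/2.5 = 5
Dilution factor to tube B = 200; to tube D = 40000
[tube B]/[tube D] = (factor to tube D)/(factor to tube B) = 40000/200 = 200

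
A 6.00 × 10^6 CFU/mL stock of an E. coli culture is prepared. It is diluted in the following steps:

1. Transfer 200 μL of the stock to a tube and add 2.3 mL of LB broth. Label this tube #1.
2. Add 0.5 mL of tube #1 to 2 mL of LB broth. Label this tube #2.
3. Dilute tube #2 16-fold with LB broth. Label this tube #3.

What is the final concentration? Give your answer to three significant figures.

6.00 × 10^3 CFU/mL

Step 1: 200 μL + 2.3 mL = 2500 μL total → factor 2500/200 = 12.5
Step 2: 0.5 mL + 2 mL = 2.5 mL total → factor 2.5/0.5 = 5
Step 3: 16-fold → factor 16
Overall dilution factor = 12.5 × 5 × 16 = 1000
Final = 6.00 × 10^6 CFU/mL / 1000 = 6.00 × 10^3 CFU/mL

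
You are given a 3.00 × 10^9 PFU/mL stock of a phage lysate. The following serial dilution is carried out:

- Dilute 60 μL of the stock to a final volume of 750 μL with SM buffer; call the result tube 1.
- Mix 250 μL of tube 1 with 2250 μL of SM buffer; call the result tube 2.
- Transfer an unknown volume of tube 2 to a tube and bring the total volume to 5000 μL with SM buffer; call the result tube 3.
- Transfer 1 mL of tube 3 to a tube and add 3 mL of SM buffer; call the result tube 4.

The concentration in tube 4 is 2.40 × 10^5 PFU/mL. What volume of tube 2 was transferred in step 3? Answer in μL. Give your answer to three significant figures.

200 μL

Step 1: 60 μL brought to 750 μL → factor 750/60 = 12.5
Step 2: 250 μL + 2250 μL = 2500 μL total → factor 2500/250 = 10
Step 3: v brought to 5000 μL → factor = 5000 μL/v
Step 4: 1 mL + 3 mL = 4 mL total → factor 4/1 = 4
Product of known-step factors = 500
Overall factor = 3.00 × 10^9 PFU/mL / (2.40 × 10^5 PFU/mL) = 12500
Step-3 factor = 12500 / 500 = 25
v = 5000 μL / 25 = 200 μL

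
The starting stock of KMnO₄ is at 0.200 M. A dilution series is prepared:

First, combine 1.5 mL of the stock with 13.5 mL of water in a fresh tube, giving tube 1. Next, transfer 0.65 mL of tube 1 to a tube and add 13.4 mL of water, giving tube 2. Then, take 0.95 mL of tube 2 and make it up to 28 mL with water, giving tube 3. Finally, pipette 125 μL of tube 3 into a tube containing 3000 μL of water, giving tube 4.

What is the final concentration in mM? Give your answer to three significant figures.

Step 1: 1.5 mL + 13.5 mL = 15 mL total → factor 15/1.5 = 10
Step 2: 0.65 mL + 13.4 mL = 14.05 mL total → factor 14.05/0.65 = 21.615
Step 3: 0.95 mL brought to 28 mL → factor 28/0.95 = 29.474
Step 4: 125 μL + 3000 μL = 3125 μL total → factor 3125/125 = 25
Overall dilution factor = 10 × 21.615 × 29.474 × 25 = 1.5927 × 10^5
Final = 0.200 M / 1.5927 × 10^5 = 1.256 × 10^-6 M = 0.00126 mM

0.00126 mM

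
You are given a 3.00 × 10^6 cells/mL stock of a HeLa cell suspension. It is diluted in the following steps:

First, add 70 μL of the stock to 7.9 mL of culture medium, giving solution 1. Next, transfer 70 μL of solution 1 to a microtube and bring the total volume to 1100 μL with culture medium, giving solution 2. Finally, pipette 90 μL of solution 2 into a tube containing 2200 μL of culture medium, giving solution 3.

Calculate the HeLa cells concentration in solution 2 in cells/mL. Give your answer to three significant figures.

1.68 × 10^3 cells/mL

Step 1: 70 μL + 7.9 mL = 7970 μL total → factor 7970/70 = 113.86
Step 2: 70 μL brought to 1100 μL → factor 1100/70 = 15.714
Dilution factor through solution 2 = 113.86 × 15.714 = 1789.2
[solution 2] = 3.00 × 10^6 cells/mL / 1789.2 = 1.68 × 10^3 cells/mL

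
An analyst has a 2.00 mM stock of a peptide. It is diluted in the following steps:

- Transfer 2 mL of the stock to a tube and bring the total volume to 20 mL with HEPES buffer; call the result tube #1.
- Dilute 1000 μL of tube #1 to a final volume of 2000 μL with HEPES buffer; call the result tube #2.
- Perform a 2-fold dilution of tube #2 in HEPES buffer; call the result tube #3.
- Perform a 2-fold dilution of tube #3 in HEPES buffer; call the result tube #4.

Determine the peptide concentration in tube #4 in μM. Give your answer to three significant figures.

25.0 μM

Step 1: 2 mL brought to 20 mL → factor 20/2 = 10
Step 2: 1000 μL brought to 2000 μL → factor 2000/1000 = 2
Step 3: 2-fold → factor 2
Step 4: 2-fold → factor 2
Overall dilution factor = 10 × 2 × 2 × 2 = 80
Final = 2.00 mM / 80 = 0.02500 mM = 25.0 μM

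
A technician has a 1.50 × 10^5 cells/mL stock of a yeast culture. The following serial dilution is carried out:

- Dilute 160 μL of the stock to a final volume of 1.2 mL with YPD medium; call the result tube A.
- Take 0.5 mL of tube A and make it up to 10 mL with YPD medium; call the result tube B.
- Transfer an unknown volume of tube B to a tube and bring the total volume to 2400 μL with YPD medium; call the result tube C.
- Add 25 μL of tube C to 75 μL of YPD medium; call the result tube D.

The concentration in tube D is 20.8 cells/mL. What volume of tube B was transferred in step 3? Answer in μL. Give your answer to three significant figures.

200 μL

Step 1: 160 μL brought to 1.2 mL → factor 1200/160 = 7.5
Step 2: 0.5 mL brought to 10 mL → factor 10/0.5 = 20
Step 3: v brought to 2400 μL → factor = 2400 μL/v
Step 4: 25 μL + 75 μL = 100 μL total → factor 100/25 = 4
Product of known-step factors = 600
Overall factor = 1.50 × 10^5 cells/mL / (20.8 cells/mL) = 7211.5
Step-3 factor = 7211.5 / 600 = 12.019
v = 2400 μL / 12.019 = 200 μL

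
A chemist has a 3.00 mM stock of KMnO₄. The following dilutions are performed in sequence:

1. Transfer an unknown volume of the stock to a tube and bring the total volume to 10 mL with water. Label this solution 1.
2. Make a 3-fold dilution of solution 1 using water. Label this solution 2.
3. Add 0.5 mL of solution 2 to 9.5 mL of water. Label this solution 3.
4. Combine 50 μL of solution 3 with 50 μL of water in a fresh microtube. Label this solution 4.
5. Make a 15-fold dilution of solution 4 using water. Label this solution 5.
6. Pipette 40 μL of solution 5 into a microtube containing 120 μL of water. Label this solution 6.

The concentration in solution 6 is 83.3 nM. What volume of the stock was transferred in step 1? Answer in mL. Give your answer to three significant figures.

2.00 mL

Step 1: v brought to 10 mL → factor = 10 mL/v
Step 2: 3-fold → factor 3
Step 3: 0.5 mL + 9.5 mL = 10 mL total → factor 10/0.5 = 20
Step 4: 50 μL + 50 μL = 100 μL total → factor 100/50 = 2
Step 5: 15-fold → factor 15
Step 6: 40 μL + 120 μL = 160 μL total → factor 160/40 = 4
Product of known-step factors = 7200
Overall factor = 3.00 mM / (83.3 nM) = 36014
Step-1 factor = 36014 / 7200 = 5.002
v = 10 mL / 5.002 = 2.00 mL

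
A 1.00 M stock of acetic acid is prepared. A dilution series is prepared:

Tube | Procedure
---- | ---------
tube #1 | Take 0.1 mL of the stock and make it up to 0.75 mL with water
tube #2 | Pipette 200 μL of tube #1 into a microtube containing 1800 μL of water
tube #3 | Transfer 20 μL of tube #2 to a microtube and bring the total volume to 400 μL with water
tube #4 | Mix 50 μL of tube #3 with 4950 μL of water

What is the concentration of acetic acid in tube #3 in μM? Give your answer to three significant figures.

667 μM

Step 1: 0.1 mL brought to 0.75 mL → factor 0.75/0.1 = 7.5
Step 2: 200 μL + 1800 μL = 2000 μL total → factor 2000/200 = 10
Step 3: 20 μL brought to 400 μL → factor 400/20 = 20
Dilution factor through tube #3 = 7.5 × 10 × 20 = 1500
[tube #3] = 1.00 M / 1500 = 0.0006667 M = 667 μM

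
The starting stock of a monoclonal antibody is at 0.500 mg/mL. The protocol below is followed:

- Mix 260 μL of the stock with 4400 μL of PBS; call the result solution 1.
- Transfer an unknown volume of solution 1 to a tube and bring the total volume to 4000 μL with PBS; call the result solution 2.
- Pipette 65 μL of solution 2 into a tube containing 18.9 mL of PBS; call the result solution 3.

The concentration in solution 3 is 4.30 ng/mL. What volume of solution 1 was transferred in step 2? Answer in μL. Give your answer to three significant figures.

Step 1: 260 μL + 4400 μL = 4660 μL total → factor 4660/260 = 17.923
Step 2: v brought to 4000 μL → factor = 4000 μL/v
Step 3: 65 μL + 18.9 mL = 18965 μL total → factor 18965/65 = 291.77
Product of known-step factors = 5229.4
Overall factor = 0.500 mg/mL / (4.30 ng/mL) = 1.1628 × 10^5
Step-2 factor = 1.1628 × 10^5 / 5229.4 = 22.236
v = 4000 μL / 22.236 = 180 μL

180 μL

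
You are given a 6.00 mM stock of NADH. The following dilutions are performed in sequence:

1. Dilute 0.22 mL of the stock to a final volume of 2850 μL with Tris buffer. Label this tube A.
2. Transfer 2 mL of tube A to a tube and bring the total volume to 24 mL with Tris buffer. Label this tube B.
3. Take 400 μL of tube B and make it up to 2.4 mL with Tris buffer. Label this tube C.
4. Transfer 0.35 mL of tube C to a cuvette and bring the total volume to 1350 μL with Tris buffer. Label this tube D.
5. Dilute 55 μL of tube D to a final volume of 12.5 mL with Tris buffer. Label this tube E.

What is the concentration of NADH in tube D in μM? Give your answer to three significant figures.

Step 1: 0.22 mL brought to 2850 μL → factor 2.85/0.22 = 12.955
Step 2: 2 mL brought to 24 mL → factor 24/2 = 12
Step 3: 400 μL brought to 2.4 mL → factor 2400/400 = 6
Step 4: 0.35 mL brought to 1350 μL → factor 1.35/0.35 = 3.8571
Dilution factor through tube D = 12.955 × 12 × 6 × 3.8571 = 3597.7
[tube D] = 6.00 mM / 3597.7 = 0.001668 mM = 1.67 μM

1.67 μM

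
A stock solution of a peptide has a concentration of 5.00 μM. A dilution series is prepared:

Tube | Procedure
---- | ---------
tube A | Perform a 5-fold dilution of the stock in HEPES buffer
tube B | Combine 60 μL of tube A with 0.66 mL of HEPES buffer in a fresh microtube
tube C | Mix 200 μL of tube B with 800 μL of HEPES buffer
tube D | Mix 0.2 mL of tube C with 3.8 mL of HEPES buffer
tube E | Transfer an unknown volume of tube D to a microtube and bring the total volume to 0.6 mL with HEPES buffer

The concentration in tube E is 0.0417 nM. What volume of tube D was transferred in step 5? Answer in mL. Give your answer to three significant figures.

Step 1: 5-fold → factor 5
Step 2: 60 μL + 0.66 mL = 720 μL total → factor 720/60 = 12
Step 3: 200 μL + 800 μL = 1000 μL total → factor 1000/200 = 5
Step 4: 0.2 mL + 3.8 mL = 4 mL total → factor 4/0.2 = 20
Step 5: v brought to 0.6 mL → factor = 0.6 mL/v
Product of known-step factors = 6000
Overall factor = 5.00 μM / (0.0417 nM) = 1.199 × 10^5
Step-5 factor = 1.199 × 10^5 / 6000 = 19.984
v = 0.6 mL / 19.984 = 0.0300 mL

0.0300 mL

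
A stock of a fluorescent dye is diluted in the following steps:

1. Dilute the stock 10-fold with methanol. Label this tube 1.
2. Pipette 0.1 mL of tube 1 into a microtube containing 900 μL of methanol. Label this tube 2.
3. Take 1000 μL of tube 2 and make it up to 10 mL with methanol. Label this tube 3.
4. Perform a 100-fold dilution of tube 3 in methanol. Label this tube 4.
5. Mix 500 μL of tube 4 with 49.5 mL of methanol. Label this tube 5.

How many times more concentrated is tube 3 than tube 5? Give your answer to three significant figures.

Step 1: 10-fold → factor 10
Step 2: 0.1 mL + 900 μL = 1 mL total → factor 1/0.1 = 10
Step 3: 1000 μL brought to 10 mL → factor 10000/1000 = 10
Step 4: 100-fold → factor 100
Step 5: 500 μL + 49.5 mL = 50000 μL total → factor 50000/500 = 100
Dilution factor to tube 3 = 1000; to tube 5 = 1 × 10^7
[tube 3]/[tube 5] = (factor to tube 5)/(factor to tube 3) = 1 × 10^7/1000 = 1.00 × 10^4

1.00 × 10^4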